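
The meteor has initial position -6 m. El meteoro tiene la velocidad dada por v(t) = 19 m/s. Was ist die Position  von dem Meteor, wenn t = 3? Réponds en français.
Nous devons trouver l'intégrale de notre équation de la vitesse v(t) = 19 1 fois. L'intégrale de la vitesse est la position. En utilisant x(0) = -6, nous obtenons x(t) = 19·t - 6. En utilisant x(t) = 19·t - 6 et en substituant t = 3, nous trouvons x = 51.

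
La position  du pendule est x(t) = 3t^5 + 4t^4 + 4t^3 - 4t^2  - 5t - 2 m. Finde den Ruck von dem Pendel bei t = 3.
Um dies zu lösen, müssen wir 3 Ableitungen unserer Gleichung für die Position x(t) = 3·t^5 + 4·t^4 + 4·t^3 - 4·t^2 - 5·t - 2 nehmen. Mit d/dt von x(t) finden wir v(t) = 15·t^4 + 16·t^3 + 12·t^2 - 8·t - 5. Durch Ableiten von der Geschwindigkeit erhalten wir die Beschleunigung: a(t) = 60·t^3 + 48·t^2 + 24·t - 8. Mit d/dt von a(t) finden wir j(t) = 180·t^2 + 96·t + 24. Wir haben den Ruck j(t) = 180·t^2 + 96·t + 24. Durch Einsetzen von t = 3: j(3) = 1932.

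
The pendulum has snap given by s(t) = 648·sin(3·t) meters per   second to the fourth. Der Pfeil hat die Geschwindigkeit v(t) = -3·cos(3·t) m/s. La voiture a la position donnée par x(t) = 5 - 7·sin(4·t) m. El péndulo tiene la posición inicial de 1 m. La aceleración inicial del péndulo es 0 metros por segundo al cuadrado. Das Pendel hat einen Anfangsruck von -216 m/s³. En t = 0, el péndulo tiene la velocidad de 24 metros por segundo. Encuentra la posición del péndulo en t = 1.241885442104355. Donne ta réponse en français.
Pour résoudre ceci, nous devons prendre 4 intégrales de notre équation du snap s(t) = 648·sin(3·t). La primitive du snap, avec j(0) = -216, donne le jerk: j(t) = -216·cos(3·t). En intégrant le jerk et en utilisant la condition initiale a(0) = 0, nous obtenons a(t) = -72·sin(3·t). L'intégrale de l'accélération est la vitesse. En utilisant v(0) = 24, nous obtenons v(t) = 24·cos(3·t). En intégrant la vitesse et en utilisant la condition initiale x(0) = 1, nous obtenons x(t) = 8·sin(3·t) + 1. En utilisant x(t) = 8·sin(3·t) + 1 et en substituant t = 1.241885442104355, nous trouvons x = -3.41134810414668.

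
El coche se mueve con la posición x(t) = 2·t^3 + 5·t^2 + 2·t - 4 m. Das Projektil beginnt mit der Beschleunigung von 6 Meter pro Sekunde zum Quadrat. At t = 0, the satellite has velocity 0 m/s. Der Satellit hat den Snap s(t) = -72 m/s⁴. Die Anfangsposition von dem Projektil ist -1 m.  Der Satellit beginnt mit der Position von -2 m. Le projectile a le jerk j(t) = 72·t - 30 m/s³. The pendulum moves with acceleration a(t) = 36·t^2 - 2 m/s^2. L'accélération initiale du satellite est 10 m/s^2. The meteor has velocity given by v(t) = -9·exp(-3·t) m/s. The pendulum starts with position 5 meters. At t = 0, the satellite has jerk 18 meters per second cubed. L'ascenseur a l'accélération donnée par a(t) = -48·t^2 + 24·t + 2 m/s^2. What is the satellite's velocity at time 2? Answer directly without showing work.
At t = 2, v = -40.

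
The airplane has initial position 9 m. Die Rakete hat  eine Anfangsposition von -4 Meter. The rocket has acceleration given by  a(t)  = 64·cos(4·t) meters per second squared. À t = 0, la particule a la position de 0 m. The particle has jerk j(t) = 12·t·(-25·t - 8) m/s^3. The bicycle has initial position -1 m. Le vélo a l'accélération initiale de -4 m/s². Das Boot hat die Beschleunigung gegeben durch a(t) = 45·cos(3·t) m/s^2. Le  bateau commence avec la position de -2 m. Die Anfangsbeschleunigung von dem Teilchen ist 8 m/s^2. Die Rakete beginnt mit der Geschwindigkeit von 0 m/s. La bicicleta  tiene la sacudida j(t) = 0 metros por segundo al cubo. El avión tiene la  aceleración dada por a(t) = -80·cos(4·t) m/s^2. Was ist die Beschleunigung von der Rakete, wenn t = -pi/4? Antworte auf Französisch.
De l'équation de l'accélération a(t) = 64·cos(4·t), nous substituons t = -pi/4 pour obtenir a = -64.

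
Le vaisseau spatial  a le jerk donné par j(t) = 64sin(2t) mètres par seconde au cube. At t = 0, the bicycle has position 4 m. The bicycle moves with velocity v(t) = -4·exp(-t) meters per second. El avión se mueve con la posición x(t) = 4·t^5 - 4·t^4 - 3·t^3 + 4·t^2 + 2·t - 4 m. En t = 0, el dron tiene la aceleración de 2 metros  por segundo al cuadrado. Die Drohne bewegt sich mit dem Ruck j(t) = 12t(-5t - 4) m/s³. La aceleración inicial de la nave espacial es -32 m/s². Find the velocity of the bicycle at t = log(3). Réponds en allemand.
Aus der Gleichung für die Geschwindigkeit v(t) = -4·exp(-t), setzen wir t = log(3) ein und erhalten v = -4/3.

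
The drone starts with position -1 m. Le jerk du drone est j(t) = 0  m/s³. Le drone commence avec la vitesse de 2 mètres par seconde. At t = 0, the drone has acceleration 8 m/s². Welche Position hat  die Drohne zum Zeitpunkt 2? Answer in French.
En partant du jerk j(t) = 0, nous prenons 3 intégrales. En prenant ∫j(t)dt et en appliquant a(0) = 8, nous trouvons a(t) = 8. L'intégrale de l'accélération est la vitesse. En utilisant v(0) = 2, nous obtenons v(t) = 8·t + 2. En intégrant la vitesse et en utilisant la condition initiale x(0) = -1, nous obtenons x(t) = 4·t^2 + 2·t - 1. De l'équation de la position x(t) = 4·t^2 + 2·t - 1, nous substituons t = 2 pour obtenir x = 19.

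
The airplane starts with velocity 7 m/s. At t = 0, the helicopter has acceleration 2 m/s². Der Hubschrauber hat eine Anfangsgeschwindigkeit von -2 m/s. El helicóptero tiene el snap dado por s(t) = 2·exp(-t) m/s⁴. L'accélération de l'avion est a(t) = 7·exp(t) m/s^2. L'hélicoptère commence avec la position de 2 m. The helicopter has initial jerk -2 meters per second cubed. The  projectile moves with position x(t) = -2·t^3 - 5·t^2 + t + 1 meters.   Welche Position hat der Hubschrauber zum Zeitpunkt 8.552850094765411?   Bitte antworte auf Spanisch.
Debemos encontrar la integral de nuestra ecuación del snap s(t) = 2·exp(-t) 4 veces. La antiderivada del snap, con j(0) = -2, da la sacudida: j(t) = -2·exp(-t). La integral de la sacudida, con a(0) = 2, da la aceleración: a(t) = 2·exp(-t). La integral de la aceleración es la velocidad. Usando v(0) = -2, obtenemos v(t) = -2·exp(-t). Tomando ∫v(t)dt y aplicando x(0) = 2, encontramos x(t) = 2·exp(-t). Tenemos la posición x(t) = 2·exp(-t). Sustituyendo t = 8.552850094765411: x(8.552850094765411) = 0.000385988526048012.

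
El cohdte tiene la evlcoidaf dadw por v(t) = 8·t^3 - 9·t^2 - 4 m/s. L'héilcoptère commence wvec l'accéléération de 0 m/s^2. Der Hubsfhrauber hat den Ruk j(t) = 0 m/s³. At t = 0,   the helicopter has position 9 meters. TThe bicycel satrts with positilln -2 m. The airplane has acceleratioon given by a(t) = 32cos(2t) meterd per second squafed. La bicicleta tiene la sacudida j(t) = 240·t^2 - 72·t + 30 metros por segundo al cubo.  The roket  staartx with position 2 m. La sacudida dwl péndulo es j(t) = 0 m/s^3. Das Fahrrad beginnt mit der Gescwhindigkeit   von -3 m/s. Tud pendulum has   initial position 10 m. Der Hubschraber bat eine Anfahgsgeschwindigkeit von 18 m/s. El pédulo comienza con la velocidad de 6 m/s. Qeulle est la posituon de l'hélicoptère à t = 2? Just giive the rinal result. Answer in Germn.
x(2) = 45.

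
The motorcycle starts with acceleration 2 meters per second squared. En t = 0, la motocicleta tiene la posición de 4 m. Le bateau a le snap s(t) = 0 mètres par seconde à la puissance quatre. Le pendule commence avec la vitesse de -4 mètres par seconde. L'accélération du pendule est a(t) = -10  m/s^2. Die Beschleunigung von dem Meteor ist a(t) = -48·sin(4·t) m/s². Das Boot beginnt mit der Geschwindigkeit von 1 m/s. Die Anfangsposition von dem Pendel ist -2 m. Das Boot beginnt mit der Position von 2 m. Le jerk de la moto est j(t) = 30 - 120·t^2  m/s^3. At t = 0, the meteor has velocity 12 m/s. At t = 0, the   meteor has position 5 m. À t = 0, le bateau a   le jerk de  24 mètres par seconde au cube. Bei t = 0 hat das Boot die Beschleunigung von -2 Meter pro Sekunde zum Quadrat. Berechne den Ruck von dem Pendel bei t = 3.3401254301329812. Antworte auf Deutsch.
Um dies zu lösen, müssen wir 1 Ableitung unserer Gleichung für die Beschleunigung a(t) = -10 nehmen. Die Ableitung von der Beschleunigung ergibt den Ruck: j(t) = 0. Wir haben den Ruck j(t) = 0. Durch Einsetzen von t = 3.3401254301329812: j(3.3401254301329812) = 0.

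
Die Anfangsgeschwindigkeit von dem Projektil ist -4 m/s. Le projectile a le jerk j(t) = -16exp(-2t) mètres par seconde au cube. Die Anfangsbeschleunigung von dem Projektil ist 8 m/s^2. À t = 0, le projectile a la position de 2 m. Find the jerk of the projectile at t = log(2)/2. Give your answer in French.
De l'équation du jerk j(t) = -16·exp(-2·t), nous substituons t = log(2)/2 pour obtenir j = -8.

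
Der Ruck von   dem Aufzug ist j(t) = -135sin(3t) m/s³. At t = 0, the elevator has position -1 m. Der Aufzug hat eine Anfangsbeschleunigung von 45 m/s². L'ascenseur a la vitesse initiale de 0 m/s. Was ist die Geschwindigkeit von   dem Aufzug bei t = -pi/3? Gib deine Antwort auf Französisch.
Nous devons intégrer notre équation du jerk j(t) = -135·sin(3·t) 2 fois. En intégrant le jerk et en utilisant la condition initiale a(0) = 45, nous obtenons a(t) = 45·cos(3·t). En prenant ∫a(t)dt et en appliquant v(0) = 0, nous trouvons v(t) = 15·sin(3·t). Nous avons la vitesse v(t) = 15·sin(3·t). En substituant t = -pi/3: v(-pi/3) = 0.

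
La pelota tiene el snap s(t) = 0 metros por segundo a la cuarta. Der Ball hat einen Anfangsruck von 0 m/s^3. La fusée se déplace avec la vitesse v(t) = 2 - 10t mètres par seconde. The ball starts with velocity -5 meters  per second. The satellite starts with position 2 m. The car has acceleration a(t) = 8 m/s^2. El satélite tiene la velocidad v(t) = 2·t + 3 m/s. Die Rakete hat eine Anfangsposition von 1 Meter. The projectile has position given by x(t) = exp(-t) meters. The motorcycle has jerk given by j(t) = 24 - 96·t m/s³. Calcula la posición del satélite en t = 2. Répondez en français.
Nous devons intégrer notre équation de la vitesse v(t) = 2·t + 3 1 fois. En intégrant la vitesse et en utilisant la condition initiale x(0) = 2, nous obtenons x(t) = t^2 + 3·t + 2. Nous avons la position x(t) = t^2 + 3·t + 2. En substituant t = 2: x(2) = 12.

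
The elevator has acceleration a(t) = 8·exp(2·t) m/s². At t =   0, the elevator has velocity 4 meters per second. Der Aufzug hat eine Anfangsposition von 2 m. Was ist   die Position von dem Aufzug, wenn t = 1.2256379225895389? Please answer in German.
Um dies zu lösen, müssen wir 2 Stammfunktionen unserer Gleichung für die Beschleunigung a(t) = 8·exp(2·t) finden. Mit ∫a(t)dt und Anwendung von v(0) = 4, finden wir v(t) = 4·exp(2·t). Das Integral von der Geschwindigkeit ist die Position. Mit x(0) = 2 erhalten wir x(t) = 2·exp(2·t). Mit x(t) = 2·exp(2·t) und Einsetzen von t = 1.2256379225895389, finden wir x = 23.2062821823517.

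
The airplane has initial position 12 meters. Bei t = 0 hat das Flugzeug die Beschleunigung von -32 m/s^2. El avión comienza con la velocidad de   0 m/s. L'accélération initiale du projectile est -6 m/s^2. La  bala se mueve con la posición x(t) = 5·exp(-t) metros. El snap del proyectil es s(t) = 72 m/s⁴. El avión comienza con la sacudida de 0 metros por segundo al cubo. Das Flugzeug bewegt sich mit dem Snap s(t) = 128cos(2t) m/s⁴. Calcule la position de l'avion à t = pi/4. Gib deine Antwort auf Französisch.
Pour résoudre ceci, nous devons prendre 4 intégrales de notre équation du snap s(t) = 128·cos(2·t). L'intégrale du snap est le jerk. En utilisant j(0) = 0, nous obtenons j(t) = 64·sin(2·t). La primitive du jerk est l'accélération. En utilisant a(0) = -32, nous obtenons a(t) = -32·cos(2·t). La primitive de l'accélération, avec v(0) = 0, donne la vitesse: v(t) = -16·sin(2·t). L'intégrale de la vitesse est la position. En utilisant x(0) = 12, nous obtenons x(t) = 8·cos(2·t) + 4. Nous avons la position x(t) = 8·cos(2·t) + 4. En substituant t = pi/4: x(pi/4) = 4.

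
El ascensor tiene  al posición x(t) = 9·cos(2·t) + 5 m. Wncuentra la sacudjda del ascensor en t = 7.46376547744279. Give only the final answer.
La sacudida en t = 7.46376547744279 es j = 50.6582417290105.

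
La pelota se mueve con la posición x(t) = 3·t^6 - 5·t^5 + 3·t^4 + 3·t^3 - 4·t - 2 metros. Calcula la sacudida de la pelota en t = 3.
Debemos derivar nuestra ecuación de la posición x(t) = 3·t^6 - 5·t^5 + 3·t^4 + 3·t^3 - 4·t - 2 3 veces. Tomando d/dt de x(t), encontramos v(t) = 18·t^5 - 25·t^4 + 12·t^3 + 9·t^2 - 4. La derivada de la velocidad da la aceleración: a(t) = 90·t^4 - 100·t^3 + 36·t^2 + 18·t. Derivando la aceleración, obtenemos la sacudida: j(t) = 360·t^3 - 300·t^2 + 72·t + 18. De la ecuación de la sacudida j(t) = 360·t^3 - 300·t^2 + 72·t + 18, sustituimos t = 3 para obtener j = 7254.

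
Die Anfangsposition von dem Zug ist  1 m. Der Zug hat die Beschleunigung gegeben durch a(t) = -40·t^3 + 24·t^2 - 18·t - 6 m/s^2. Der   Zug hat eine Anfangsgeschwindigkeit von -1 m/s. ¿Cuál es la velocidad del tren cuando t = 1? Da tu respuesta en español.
Necesitamos integrar nuestra ecuación de la aceleración a(t) = -40·t^3 + 24·t^2 - 18·t - 6 1 vez. La antiderivada de la aceleración es la velocidad. Usando v(0) = -1, obtenemos v(t) = -10·t^4 + 8·t^3 - 9·t^2 - 6·t - 1. Usando v(t) = -10·t^4 + 8·t^3 - 9·t^2 - 6·t - 1 y sustituyendo t = 1, encontramos v = -18.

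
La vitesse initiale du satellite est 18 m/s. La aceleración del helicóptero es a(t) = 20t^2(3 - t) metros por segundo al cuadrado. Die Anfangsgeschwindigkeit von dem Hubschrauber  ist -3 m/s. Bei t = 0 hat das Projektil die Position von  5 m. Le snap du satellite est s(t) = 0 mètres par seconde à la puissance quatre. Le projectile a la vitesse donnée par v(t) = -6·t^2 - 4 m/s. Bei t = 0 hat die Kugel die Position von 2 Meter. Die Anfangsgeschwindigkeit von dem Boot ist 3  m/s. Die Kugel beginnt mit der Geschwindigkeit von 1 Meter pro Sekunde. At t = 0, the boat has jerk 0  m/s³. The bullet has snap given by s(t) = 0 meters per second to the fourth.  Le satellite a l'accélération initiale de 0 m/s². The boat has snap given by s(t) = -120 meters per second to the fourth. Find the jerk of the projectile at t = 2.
We must differentiate our velocity equation v(t) = -6·t^2 - 4 2 times. Differentiating velocity, we get acceleration: a(t) = -12·t. The derivative of acceleration gives jerk: j(t) = -12. We have jerk j(t) = -12. Substituting t = 2: j(2) = -12.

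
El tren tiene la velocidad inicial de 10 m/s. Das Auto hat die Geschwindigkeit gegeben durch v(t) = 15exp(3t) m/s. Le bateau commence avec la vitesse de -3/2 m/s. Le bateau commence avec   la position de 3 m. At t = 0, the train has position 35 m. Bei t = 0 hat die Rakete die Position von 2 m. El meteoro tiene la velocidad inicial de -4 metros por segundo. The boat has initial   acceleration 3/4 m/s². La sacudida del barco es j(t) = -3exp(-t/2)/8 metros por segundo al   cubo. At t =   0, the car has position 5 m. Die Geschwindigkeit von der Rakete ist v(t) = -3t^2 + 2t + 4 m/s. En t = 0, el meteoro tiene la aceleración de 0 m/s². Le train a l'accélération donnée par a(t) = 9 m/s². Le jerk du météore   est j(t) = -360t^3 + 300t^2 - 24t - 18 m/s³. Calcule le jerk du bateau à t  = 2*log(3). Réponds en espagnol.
Tenemos la sacudida j(t) = -3·exp(-t/2)/8. Sustituyendo t = 2*log(3): j(2*log(3)) = -1/8.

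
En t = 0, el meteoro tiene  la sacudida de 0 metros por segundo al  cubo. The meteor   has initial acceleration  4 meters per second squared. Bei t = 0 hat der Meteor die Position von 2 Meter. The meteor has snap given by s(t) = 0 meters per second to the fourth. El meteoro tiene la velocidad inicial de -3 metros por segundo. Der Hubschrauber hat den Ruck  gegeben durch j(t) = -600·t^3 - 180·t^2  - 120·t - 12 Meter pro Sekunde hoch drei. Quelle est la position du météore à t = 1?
Pour résoudre ceci, nous devons prendre 4 primitives de notre équation du snap s(t) = 0. En intégrant le snap et en utilisant la condition initiale j(0) = 0, nous obtenons j(t) = 0. L'intégrale du jerk, avec a(0) = 4, donne l'accélération: a(t) = 4. En intégrant l'accélération et en utilisant la condition initiale v(0) = -3, nous obtenons v(t) = 4·t - 3. En intégrant la vitesse et en utilisant la condition initiale x(0) = 2, nous obtenons x(t) = 2·t^2 - 3·t + 2. Nous avons la position x(t) = 2·t^2 - 3·t + 2. En substituant t = 1: x(1) = 1.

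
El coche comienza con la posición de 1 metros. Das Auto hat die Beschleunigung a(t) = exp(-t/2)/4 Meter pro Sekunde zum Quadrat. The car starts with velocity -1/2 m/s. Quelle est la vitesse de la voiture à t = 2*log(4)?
Pour résoudre ceci, nous devons prendre 1 intégrale de notre équation de l'accélération a(t) = exp(-t/2)/4. En prenant ∫a(t)dt et en appliquant v(0) = -1/2, nous trouvons v(t) = -exp(-t/2)/2. Nous avons la vitesse v(t) = -exp(-t/2)/2. En substituant t = 2*log(4): v(2*log(4)) = -1/8.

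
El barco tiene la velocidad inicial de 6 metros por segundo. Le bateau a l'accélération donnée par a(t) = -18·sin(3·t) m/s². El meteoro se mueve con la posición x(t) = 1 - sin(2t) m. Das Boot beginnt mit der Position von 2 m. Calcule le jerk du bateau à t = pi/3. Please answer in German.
Wir müssen unsere Gleichung für die Beschleunigung a(t) = -18·sin(3·t) 1-mal ableiten. Mit d/dt von a(t) finden wir j(t) = -54·cos(3·t). Mit j(t) = -54·cos(3·t) und Einsetzen von t = pi/3, finden wir j = 54.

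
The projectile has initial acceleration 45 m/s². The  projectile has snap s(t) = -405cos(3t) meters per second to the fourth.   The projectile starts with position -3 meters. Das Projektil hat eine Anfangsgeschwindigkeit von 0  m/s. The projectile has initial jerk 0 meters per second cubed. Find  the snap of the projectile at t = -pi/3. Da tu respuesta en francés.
De l'équation du snap s(t) = -405·cos(3·t), nous substituons t = -pi/3 pour obtenir s = 405.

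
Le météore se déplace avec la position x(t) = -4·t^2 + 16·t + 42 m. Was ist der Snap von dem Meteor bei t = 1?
Wir müssen unsere Gleichung für die Position x(t) = -4·t^2 + 16·t + 42 4-mal ableiten. Mit d/dt von x(t) finden wir v(t) = 16 - 8·t. Die Ableitung von der Geschwindigkeit ergibt die Beschleunigung: a(t) = -8. Die Ableitung von der Beschleunigung ergibt den Ruck: j(t) = 0. Mit d/dt von j(t) finden wir s(t) = 0. Wir haben den Snap s(t) = 0. Durch Einsetzen von t = 1: s(1) = 0.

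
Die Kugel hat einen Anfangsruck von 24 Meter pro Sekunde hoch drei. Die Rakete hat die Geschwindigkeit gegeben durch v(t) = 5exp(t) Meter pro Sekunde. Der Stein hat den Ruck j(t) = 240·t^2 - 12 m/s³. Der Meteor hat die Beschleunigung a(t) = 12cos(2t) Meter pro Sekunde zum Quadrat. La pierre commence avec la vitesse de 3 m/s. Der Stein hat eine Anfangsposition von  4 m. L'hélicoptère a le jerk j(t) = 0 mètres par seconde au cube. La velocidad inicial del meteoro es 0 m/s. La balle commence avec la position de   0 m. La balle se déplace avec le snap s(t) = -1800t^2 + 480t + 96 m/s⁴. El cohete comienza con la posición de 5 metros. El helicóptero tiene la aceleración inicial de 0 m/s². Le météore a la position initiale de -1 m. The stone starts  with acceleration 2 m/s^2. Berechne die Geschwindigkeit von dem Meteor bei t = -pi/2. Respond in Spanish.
Para resolver esto, necesitamos tomar 1 antiderivada de nuestra ecuación de la aceleración a(t) = 12·cos(2·t). Integrando la aceleración y usando la condición inicial v(0) = 0, obtenemos v(t) = 6·sin(2·t). De la ecuación de la velocidad v(t) = 6·sin(2·t), sustituimos t = -pi/2 para obtener v = 0.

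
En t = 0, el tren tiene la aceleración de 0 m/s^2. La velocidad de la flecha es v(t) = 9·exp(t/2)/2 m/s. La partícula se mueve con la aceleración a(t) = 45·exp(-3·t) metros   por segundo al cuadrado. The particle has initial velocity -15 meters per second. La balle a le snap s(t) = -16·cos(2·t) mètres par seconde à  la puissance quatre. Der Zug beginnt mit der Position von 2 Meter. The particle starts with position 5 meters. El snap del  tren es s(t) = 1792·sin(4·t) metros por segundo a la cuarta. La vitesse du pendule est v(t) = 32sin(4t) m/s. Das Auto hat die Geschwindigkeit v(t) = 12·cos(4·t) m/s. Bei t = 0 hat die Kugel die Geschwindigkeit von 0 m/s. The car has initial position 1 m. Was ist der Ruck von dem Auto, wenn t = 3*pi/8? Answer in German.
Um dies zu lösen, müssen wir 2 Ableitungen unserer Gleichung für die Geschwindigkeit v(t) = 12·cos(4·t) nehmen. Mit d/dt von v(t) finden wir a(t) = -48·sin(4·t). Mit d/dt von a(t) finden wir j(t) = -192·cos(4·t). Aus der Gleichung für den Ruck j(t) = -192·cos(4·t), setzen wir t = 3*pi/8 ein und erhalten j = 0.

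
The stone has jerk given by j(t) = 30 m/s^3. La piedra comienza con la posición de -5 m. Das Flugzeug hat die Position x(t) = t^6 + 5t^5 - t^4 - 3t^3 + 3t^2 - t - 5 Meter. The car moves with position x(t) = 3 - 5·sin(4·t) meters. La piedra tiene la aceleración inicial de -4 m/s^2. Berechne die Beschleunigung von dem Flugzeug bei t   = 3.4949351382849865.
Ausgehend von der Position x(t) = t^6 + 5·t^5 - t^4 - 3·t^3 + 3·t^2 - t - 5, nehmen wir 2 Ableitungen. Die Ableitung von der Position ergibt die Geschwindigkeit: v(t) = 6·t^5 + 25·t^4 - 4·t^3 - 9·t^2 + 6·t - 1. Mit d/dt von v(t) finden wir a(t) = 30·t^4 + 100·t^3 - 12·t^2 - 18·t + 6. Wir haben die Beschleunigung a(t) = 30·t^4 + 100·t^3 - 12·t^2 - 18·t + 6. Durch Einsetzen von t = 3.4949351382849865: a(3.4949351382849865) = 8541.30266013455.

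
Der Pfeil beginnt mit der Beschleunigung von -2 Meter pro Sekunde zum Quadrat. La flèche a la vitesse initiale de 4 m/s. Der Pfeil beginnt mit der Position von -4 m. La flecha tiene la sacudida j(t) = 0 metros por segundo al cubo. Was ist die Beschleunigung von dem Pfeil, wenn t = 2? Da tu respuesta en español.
Partiendo de la sacudida j(t) = 0, tomamos 1 antiderivada. La integral de la sacudida, con a(0) = -2, da la aceleración: a(t) = -2. De la ecuación de la aceleración a(t) = -2, sustituimos t = 2 para obtener a = -2.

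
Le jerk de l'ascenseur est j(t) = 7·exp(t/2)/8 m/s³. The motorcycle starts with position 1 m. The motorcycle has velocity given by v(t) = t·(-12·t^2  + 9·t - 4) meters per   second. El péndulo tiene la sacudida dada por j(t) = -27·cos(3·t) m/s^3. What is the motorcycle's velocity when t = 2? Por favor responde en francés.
De l'équation de la vitesse v(t) = t·(-12·t^2 + 9·t - 4), nous substituons t = 2 pour obtenir v = -68.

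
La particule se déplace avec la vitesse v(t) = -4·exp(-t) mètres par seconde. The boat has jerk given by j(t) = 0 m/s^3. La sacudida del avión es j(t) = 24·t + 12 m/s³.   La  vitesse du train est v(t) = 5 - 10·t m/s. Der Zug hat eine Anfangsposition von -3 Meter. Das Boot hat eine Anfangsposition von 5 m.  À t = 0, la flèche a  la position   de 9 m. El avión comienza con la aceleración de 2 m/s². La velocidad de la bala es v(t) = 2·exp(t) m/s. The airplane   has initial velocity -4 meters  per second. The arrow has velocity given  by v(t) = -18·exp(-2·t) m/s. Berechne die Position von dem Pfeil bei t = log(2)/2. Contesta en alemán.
Um dies zu lösen, müssen wir 1 Stammfunktion unserer Gleichung für die Geschwindigkeit v(t) = -18·exp(-2·t) finden. Mit ∫v(t)dt und Anwendung von x(0) = 9, finden wir x(t) = 9·exp(-2·t). Wir haben die Position x(t) = 9·exp(-2·t). Durch Einsetzen von t = log(2)/2: x(log(2)/2) = 9/2.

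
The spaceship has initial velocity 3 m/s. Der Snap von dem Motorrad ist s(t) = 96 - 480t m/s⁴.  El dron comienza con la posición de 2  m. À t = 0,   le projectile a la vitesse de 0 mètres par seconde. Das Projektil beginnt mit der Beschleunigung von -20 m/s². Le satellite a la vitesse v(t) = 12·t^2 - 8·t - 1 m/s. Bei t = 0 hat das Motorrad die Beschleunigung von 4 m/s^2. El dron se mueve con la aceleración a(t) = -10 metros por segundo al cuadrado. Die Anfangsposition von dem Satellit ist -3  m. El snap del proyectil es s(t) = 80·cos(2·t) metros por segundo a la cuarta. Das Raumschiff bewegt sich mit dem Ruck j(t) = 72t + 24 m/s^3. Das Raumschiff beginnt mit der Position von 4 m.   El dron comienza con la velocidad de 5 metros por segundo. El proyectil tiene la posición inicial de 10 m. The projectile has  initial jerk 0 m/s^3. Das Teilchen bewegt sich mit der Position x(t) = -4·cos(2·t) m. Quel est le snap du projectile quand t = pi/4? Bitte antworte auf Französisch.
En utilisant s(t) = 80·cos(2·t) et en substituant t = pi/4, nous trouvons s = 0.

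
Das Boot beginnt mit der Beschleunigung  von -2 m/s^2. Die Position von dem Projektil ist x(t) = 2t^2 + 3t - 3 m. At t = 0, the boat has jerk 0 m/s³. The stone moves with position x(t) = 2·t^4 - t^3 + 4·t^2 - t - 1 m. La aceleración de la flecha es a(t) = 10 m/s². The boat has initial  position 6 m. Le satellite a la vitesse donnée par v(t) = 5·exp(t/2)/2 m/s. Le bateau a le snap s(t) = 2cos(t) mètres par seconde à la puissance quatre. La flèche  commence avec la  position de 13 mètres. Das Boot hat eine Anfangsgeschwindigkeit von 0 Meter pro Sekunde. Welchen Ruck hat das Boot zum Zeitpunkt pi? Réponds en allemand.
Um dies zu lösen, müssen wir 1 Integral unserer Gleichung für den Snap s(t) = 2·cos(t) finden. Mit ∫s(t)dt und Anwendung von j(0) = 0, finden wir j(t) = 2·sin(t). Aus der Gleichung für den Ruck j(t) = 2·sin(t), setzen wir t = pi ein und erhalten j = 0.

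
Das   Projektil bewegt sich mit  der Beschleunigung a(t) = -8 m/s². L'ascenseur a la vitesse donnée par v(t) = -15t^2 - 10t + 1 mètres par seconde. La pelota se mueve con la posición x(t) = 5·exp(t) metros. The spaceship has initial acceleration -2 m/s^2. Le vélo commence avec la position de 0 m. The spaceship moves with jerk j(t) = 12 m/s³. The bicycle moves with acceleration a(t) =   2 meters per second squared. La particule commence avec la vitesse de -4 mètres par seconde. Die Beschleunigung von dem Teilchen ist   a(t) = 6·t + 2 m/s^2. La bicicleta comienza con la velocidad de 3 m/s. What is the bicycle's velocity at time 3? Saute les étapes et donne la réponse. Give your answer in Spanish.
La velocidad en t = 3 es v = 9.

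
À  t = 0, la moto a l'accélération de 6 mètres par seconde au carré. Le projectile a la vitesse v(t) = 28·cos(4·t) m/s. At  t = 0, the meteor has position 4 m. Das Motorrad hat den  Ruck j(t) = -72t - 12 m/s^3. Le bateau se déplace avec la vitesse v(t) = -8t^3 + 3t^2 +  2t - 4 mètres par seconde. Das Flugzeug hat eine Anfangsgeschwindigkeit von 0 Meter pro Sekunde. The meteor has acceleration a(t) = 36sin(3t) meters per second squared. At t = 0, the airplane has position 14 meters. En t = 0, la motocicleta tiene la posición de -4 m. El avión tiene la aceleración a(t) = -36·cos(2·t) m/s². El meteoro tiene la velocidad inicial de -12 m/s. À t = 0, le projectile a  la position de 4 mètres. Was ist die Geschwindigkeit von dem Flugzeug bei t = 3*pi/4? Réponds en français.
Pour résoudre ceci, nous devons prendre 1 primitive de notre équation de l'accélération a(t) = -36·cos(2·t). En intégrant l'accélération et en utilisant la condition initiale v(0) = 0, nous obtenons v(t) = -18·sin(2·t). Nous avons la vitesse v(t) = -18·sin(2·t). En substituant t = 3*pi/4: v(3*pi/4) = 18.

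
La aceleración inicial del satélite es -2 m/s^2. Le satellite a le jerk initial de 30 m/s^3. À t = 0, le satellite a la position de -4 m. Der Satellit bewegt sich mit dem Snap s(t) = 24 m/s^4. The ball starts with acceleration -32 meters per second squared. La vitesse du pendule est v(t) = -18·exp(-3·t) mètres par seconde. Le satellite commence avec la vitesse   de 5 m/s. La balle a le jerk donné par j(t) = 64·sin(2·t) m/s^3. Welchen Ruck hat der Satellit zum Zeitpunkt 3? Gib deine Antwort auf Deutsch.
Ausgehend von dem Snap s(t) = 24, nehmen wir 1 Stammfunktion. Die Stammfunktion von dem Snap, mit j(0) = 30, ergibt den Ruck: j(t) = 24·t + 30. Wir haben den Ruck j(t) = 24·t + 30. Durch Einsetzen von t = 3: j(3) = 102.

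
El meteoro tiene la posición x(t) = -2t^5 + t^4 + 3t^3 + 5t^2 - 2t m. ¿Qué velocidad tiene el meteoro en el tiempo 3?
Partiendo de la posición x(t) = -2·t^5 + t^4 + 3·t^3 + 5·t^2 - 2·t, tomamos 1 derivada. Derivando la posición, obtenemos la velocidad: v(t) = -10·t^4 + 4·t^3 + 9·t^2 + 10·t - 2. Usando v(t) = -10·t^4 + 4·t^3 + 9·t^2 + 10·t - 2 y sustituyendo t = 3, encontramos v = -593.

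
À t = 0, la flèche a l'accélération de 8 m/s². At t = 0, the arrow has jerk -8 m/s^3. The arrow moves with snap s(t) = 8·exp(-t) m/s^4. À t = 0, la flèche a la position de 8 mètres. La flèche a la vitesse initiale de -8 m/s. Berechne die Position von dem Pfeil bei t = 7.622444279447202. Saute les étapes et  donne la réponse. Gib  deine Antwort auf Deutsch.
Die Antwort ist 0.00391475419180441.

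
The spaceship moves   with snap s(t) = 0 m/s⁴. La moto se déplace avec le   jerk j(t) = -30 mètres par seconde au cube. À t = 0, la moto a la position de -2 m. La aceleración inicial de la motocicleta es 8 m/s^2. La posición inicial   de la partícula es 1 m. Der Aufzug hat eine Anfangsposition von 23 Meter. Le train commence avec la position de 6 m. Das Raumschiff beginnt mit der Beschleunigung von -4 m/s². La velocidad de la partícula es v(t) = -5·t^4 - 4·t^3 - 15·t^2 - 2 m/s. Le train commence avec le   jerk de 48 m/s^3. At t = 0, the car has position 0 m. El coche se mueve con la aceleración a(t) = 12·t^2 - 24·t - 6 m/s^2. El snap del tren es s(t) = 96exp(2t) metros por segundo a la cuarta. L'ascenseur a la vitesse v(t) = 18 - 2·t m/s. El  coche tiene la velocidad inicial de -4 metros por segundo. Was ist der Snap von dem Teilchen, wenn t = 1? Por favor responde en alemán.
Wir müssen unsere Gleichung für die Geschwindigkeit v(t) = -5·t^4 - 4·t^3 - 15·t^2 - 2 3-mal ableiten. Die Ableitung von der Geschwindigkeit ergibt die Beschleunigung: a(t) = -20·t^3 - 12·t^2 - 30·t. Die Ableitung von der Beschleunigung ergibt den Ruck: j(t) = -60·t^2 - 24·t - 30. Mit d/dt von j(t) finden wir s(t) = -120·t - 24. Aus der Gleichung für den Snap s(t) = -120·t - 24, setzen wir t = 1 ein und erhalten s = -144.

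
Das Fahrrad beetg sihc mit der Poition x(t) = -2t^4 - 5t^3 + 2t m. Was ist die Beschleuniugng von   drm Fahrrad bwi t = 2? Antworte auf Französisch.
Pour résoudre ceci, nous devons prendre 2 dérivées de notre équation de la position x(t) = -2·t^4 - 5·t^3 + 2·t. La dérivée de la position donne la vitesse: v(t) = -8·t^3 - 15·t^2 + 2. En dérivant la vitesse, nous obtenons l'accélération: a(t) = -24·t^2 - 30·t. En utilisant a(t) = -24·t^2 - 30·t et en substituant t = 2, nous trouvons a = -156.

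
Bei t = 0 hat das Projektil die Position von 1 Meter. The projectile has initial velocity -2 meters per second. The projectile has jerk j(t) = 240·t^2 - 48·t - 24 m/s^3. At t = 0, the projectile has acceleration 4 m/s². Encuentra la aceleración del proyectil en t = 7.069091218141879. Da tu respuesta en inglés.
To solve this, we need to take 1 antiderivative of our jerk equation j(t) = 240·t^2 - 48·t - 24. Finding the integral of j(t) and using a(0) = 4: a(t) = 80·t^3 - 24·t^2 - 24·t + 4. From the given acceleration equation a(t) = 80·t^3 - 24·t^2 - 24·t + 4, we substitute t = 7.069091218141879 to get a = 26895.5713475835.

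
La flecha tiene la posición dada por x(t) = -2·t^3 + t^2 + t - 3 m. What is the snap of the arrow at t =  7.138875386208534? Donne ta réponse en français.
Pour résoudre ceci, nous devons prendre 4 dérivées de notre équation de la position x(t) = -2·t^3 + t^2 + t - 3. En dérivant la position, nous obtenons la vitesse: v(t) = -6·t^2 + 2·t + 1. La dérivée de la vitesse donne l'accélération: a(t) = 2 - 12·t. En prenant d/dt de a(t), nous trouvons j(t) = -12. En prenant d/dt de j(t), nous trouvons s(t) = 0. En utilisant s(t) = 0 et en substituant t = 7.138875386208534, nous trouvons s = 0.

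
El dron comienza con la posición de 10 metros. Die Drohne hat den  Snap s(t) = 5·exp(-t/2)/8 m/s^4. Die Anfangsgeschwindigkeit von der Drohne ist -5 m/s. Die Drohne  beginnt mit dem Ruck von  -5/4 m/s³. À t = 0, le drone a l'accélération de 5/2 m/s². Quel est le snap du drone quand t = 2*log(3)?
De l'équation du snap s(t) = 5·exp(-t/2)/8, nous substituons t = 2*log(3) pour obtenir s = 5/24.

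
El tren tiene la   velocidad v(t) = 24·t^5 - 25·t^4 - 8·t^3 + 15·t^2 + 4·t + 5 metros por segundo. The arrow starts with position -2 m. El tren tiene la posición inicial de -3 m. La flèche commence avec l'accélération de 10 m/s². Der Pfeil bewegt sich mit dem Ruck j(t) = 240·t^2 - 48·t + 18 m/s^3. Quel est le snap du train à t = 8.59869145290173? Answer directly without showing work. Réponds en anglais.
The answer is 101262.777499435.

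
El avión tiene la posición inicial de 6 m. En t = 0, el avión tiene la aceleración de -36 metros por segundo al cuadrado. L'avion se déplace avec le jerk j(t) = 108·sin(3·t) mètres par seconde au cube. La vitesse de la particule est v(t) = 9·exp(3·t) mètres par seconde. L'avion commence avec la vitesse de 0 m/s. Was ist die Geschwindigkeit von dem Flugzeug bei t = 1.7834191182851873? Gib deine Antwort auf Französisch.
Nous devons trouver l'intégrale de notre équation du jerk j(t) = 108·sin(3·t) 2 fois. En intégrant le jerk et en utilisant la condition initiale a(0) = -36, nous obtenons a(t) = -36·cos(3·t). En intégrant l'accélération et en utilisant la condition initiale v(0) = 0, nous obtenons v(t) = -12·sin(3·t). Nous avons la vitesse v(t) = -12·sin(3·t). En substituant t = 1.7834191182851873: v(1.7834191182851873) = 9.64040318012740.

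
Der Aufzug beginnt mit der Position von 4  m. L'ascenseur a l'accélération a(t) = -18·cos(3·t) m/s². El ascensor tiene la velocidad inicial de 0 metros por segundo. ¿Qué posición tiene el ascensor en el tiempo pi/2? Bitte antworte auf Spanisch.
Necesitamos integrar nuestra ecuación de la aceleración a(t) = -18·cos(3·t) 2 veces. La antiderivada de la aceleración, con v(0) = 0, da la velocidad: v(t) = -6·sin(3·t). Tomando ∫v(t)dt y aplicando x(0) = 4, encontramos x(t) = 2·cos(3·t) + 2. De la ecuación de la posición x(t) = 2·cos(3·t) + 2, sustituimos t = pi/2 para obtener x = 2.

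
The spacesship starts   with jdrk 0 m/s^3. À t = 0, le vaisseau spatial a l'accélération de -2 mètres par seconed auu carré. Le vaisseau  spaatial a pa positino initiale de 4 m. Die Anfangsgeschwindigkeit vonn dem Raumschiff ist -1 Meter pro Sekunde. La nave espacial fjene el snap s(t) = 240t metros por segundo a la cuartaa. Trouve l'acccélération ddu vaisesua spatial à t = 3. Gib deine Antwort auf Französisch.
Nous devons trouver la primitive de notre équation du snap s(t) = 240·t 2 fois. L'intégrale du snap est le jerk. En utilisant j(0) = 0, nous obtenons j(t) = 120·t^2. La primitive du jerk est l'accélération. En utilisant a(0) = -2, nous obtenons a(t) = 40·t^3 - 2. En utilisant a(t) = 40·t^3 - 2 et en substituant t = 3, nous trouvons a = 1078.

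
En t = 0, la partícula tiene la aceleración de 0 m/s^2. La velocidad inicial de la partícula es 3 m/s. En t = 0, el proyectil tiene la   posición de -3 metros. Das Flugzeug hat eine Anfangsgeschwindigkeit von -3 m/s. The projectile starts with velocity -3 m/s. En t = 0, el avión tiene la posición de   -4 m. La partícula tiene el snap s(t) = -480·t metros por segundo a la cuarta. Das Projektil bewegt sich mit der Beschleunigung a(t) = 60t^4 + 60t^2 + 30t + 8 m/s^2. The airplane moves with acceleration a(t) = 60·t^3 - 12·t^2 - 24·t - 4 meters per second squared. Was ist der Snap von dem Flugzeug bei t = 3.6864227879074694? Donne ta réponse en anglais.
We must differentiate our acceleration equation a(t) = 60·t^3 - 12·t^2 - 24·t - 4 2 times. Taking d/dt of a(t), we find j(t) = 180·t^2 - 24·t - 24. Taking d/dt of j(t), we find s(t) = 360·t - 24. We have snap s(t) = 360·t - 24. Substituting t = 3.6864227879074694: s(3.6864227879074694) = 1303.11220364669.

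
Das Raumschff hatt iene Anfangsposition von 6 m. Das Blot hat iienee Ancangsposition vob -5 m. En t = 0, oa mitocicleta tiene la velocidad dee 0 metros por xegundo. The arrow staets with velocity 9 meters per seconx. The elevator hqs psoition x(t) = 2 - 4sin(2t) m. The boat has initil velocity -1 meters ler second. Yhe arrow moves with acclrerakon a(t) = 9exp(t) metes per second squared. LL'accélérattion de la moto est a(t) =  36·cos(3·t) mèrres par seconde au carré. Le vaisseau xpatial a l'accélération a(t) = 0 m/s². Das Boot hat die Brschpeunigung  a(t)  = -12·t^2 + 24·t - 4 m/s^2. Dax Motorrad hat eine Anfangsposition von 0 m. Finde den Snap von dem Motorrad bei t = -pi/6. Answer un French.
En partant de l'accélération a(t) = 36·cos(3·t), nous prenons 2 dérivées. En dérivant l'accélération, nous obtenons le jerk: j(t) = -108·sin(3·t). La dérivée du jerk donne le snap: s(t) = -324·cos(3·t). Nous avons le snap s(t) = -324·cos(3·t). En substituant t = -pi/6: s(-pi/6) = 0.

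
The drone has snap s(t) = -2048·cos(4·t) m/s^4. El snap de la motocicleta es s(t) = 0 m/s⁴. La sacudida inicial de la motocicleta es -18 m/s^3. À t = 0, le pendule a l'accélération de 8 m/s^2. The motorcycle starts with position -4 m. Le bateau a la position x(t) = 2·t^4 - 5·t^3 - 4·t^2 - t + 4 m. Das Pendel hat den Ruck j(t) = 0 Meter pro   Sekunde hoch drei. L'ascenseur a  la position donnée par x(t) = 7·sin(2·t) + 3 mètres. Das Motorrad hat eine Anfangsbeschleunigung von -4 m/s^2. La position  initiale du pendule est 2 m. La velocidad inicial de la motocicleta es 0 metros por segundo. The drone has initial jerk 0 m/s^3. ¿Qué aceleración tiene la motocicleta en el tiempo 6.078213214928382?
Debemos encontrar la integral de nuestra ecuación del snap s(t) = 0 2 veces. La antiderivada del snap es la sacudida. Usando j(0) = -18, obtenemos j(t) = -18. La integral de la sacudida es la aceleración. Usando a(0) = -4, obtenemos a(t) = -18·t - 4. Tenemos la aceleración a(t) = -18·t - 4. Sustituyendo t = 6.078213214928382: a(6.078213214928382) = -113.407837868711.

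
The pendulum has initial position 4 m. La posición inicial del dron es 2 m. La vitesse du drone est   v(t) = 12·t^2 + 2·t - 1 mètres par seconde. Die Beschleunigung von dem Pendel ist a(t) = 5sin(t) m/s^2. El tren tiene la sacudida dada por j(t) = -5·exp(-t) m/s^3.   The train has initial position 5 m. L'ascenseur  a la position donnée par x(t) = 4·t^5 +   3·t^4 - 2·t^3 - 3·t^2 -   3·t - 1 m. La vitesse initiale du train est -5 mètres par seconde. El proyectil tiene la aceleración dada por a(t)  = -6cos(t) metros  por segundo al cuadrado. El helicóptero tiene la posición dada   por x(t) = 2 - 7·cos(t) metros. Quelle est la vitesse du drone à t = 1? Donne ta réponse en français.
De l'équation de la vitesse v(t) = 12·t^2 + 2·t - 1, nous substituons t = 1 pour obtenir v = 13.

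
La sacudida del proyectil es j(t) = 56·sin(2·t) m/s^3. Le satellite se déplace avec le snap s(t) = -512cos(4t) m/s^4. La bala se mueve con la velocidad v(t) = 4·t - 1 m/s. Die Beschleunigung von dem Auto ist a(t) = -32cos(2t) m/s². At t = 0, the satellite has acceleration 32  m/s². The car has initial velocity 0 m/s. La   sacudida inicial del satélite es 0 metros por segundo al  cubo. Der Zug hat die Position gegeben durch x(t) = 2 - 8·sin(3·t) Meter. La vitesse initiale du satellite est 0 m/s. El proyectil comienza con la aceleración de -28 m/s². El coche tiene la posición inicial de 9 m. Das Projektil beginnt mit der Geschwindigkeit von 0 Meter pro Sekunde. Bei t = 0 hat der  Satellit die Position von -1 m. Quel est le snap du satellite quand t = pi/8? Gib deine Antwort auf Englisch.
From the given snap equation s(t) = -512·cos(4·t), we substitute t = pi/8 to get s = 0.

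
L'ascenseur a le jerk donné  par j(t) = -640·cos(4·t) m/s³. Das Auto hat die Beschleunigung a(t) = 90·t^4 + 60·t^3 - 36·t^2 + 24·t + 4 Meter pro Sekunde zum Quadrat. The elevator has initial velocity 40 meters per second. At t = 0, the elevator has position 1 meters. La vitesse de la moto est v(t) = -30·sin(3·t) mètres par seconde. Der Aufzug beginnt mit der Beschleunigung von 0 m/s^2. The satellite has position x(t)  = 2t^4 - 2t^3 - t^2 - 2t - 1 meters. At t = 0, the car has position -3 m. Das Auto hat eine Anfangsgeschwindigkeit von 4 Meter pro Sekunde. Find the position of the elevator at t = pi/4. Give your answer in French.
Pour résoudre ceci, nous devons prendre 3 primitives de notre équation du jerk j(t) = -640·cos(4·t). En prenant ∫j(t)dt et en appliquant a(0) = 0, nous trouvons a(t) = -160·sin(4·t). En intégrant l'accélération et en utilisant la condition initiale v(0) = 40, nous obtenons v(t) = 40·cos(4·t). L'intégrale de la vitesse, avec x(0) = 1, donne la position: x(t) = 10·sin(4·t) + 1. Nous avons la position x(t) = 10·sin(4·t) + 1. En substituant t = pi/4: x(pi/4) = 1.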